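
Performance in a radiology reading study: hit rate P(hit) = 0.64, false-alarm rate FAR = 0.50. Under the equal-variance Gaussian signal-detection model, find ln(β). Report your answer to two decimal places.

ln β = -0.06

z(0.64) = 0.358, z(0.50) = 0.000
ln β = −½·[z(H)² − z(FA)²] = −0.5 × (0.128 − 0.000) = -0.064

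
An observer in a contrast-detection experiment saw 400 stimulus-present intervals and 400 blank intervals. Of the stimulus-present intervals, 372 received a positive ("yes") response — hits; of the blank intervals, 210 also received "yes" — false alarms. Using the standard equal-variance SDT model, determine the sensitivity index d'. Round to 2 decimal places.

H = 372/400 = 0.9300
FA = 210/400 = 0.5250
z(H) = z(0.9300) = 1.476
z(FA) = z(0.5250) = 0.063
d' = z(H) − z(FA) = 1.476 − 0.063 = 1.413

d' = 1.41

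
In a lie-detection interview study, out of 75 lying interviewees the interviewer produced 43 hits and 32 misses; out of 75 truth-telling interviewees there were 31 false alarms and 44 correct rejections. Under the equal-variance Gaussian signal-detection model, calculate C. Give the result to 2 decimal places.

H = 43/75 = 0.5733
FA = 31/75 = 0.4133
Φ⁻¹(H) = 0.1848
Φ⁻¹(FA) = -0.2191
c = −½·[z(H) + z(FA)] = −0.5 × (0.1848 + (-0.2191)) = 0.01715

C = 0.02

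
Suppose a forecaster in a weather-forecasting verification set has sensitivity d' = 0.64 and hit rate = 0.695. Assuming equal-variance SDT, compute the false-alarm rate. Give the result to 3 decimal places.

false-alarm rate = 0.448

z(hit rate) = z(0.695) = 0.5101
z(FA) = z(H) − d' = 0.5101 − 0.64 = -0.1299
false-alarm rate = Φ(-0.1299) = 0.4483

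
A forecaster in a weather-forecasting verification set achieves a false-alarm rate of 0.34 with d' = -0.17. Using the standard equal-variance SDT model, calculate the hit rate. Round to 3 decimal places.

hit rate = 0.280

z(false-alarm rate) = z(0.34) = -0.4125
z(H) = z(FA) + d' = -0.4125 + (-0.17) = -0.5825
hit rate = Φ(-0.5825) = 0.2801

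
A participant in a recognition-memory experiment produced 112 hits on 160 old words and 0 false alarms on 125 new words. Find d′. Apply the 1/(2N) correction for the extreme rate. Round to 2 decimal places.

d′ = 3.18

The false-alarm rate is 0/125 = 0, so apply the 1/(2N) correction: FA → 1/(2·125) = 0.00400.
z(H) = z(0.70000) = 0.524
z(FA) = z(0.00400) = -2.652
d' = 0.524 − (-2.652) = 3.176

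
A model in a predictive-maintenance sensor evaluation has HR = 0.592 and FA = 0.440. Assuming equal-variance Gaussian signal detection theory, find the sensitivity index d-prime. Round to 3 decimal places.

d-prime = 0.384

z(H) = z(0.592) = 0.2327
z(FA) = z(0.440) = -0.1510
d' = z(H) − z(FA) = 0.2327 − (-0.1510) = 0.3837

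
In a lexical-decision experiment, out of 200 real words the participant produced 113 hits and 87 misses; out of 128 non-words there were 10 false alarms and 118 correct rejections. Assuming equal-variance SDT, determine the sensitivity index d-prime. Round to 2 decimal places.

H = 113/200 = 0.5650
FA = 10/128 = 0.0781
Φ⁻¹(0.5650) = 0.164, Φ⁻¹(0.0781) = -1.418
d' = z(H) − z(FA) = 0.164 − (-1.418) = 1.582

d-prime = 1.58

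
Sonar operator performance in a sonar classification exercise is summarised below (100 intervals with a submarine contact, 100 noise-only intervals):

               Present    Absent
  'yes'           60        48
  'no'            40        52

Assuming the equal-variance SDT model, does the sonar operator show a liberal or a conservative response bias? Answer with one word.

liberal

z(H) = 0.253, z(FA) = -0.050
c = −½·(z(H) + z(FA)) = -0.1015
c < 0 → liberal criterion (biased toward responding “yes”).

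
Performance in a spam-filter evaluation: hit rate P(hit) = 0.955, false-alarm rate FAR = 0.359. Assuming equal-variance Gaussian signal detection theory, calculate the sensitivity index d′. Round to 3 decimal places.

d′ = 2.057

z(0.955) = 1.6954, z(0.359) = -0.3611
d' = z(H) − z(FA) = 1.6954 − (-0.3611) = 2.0565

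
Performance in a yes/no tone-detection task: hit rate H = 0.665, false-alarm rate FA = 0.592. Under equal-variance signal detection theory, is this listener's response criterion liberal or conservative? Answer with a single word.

z(H) = 0.426, z(FA) = 0.233
c = −½·(z(H) + z(FA)) = -0.3295
c < 0 → liberal criterion (biased toward responding “yes”).

liberal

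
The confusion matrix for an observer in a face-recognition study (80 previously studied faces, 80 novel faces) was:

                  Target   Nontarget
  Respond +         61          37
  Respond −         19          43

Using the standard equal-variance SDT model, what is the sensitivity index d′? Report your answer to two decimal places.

d′ = 0.81

H = 61/80 = 0.7625
FA = 37/80 = 0.4625
z(0.7625) = 0.7144, z(0.4625) = -0.0941
d' = z(H) − z(FA) = 0.7144 − (-0.0941) = 0.8085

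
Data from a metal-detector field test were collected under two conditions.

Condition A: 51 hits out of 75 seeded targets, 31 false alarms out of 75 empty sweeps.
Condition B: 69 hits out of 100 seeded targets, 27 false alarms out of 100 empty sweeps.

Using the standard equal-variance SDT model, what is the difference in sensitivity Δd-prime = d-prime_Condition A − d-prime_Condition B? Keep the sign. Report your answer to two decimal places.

Condition A: z(0.6800) = 0.468, z(0.4133) = -0.219, d' = 0.687
Condition B: z(0.6900) = 0.496, z(0.2700) = -0.613, d' = 1.109
Δd' = d'_Condition A − d'_Condition B = 0.687 − 1.109 = -0.422
Condition B has the higher sensitivity.

Δd-prime = -0.42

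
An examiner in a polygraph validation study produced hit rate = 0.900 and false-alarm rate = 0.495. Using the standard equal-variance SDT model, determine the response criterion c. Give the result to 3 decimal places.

Φ⁻¹(H) = Φ⁻¹(0.900) = 1.2816
Φ⁻¹(FA) = Φ⁻¹(0.495) = -0.0125
c = −½·[z(H) + z(FA)] = −0.5 × (1.2816 + (-0.0125)) = -0.63455

c = -0.635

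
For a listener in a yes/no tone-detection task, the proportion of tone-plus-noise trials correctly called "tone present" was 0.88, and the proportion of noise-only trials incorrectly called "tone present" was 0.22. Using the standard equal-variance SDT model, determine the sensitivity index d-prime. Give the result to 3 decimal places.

d-prime = 1.947

z(H) = 1.1750
z(FA) = -0.7722
d' = z(H) − z(FA) = 1.1750 − (-0.7722) = 1.9472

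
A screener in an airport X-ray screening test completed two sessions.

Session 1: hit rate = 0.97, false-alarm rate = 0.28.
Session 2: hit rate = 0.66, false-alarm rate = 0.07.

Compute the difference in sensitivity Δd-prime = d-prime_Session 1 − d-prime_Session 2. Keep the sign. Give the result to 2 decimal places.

Session 1: z(0.97) = 1.881, z(0.28) = -0.583, d' = 2.464
Session 2: z(0.66) = 0.412, z(0.07) = -1.476, d' = 1.888
Δd' = d'_Session 1 − d'_Session 2 = 2.464 − 1.888 = 0.576
Session 1 has the higher sensitivity.

Δd-prime = 0.58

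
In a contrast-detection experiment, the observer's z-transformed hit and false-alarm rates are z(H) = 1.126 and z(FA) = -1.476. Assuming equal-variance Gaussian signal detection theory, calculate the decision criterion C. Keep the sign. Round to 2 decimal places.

C = 0.18

c = −½·[z(H) + z(FA)] = −½·(1.126 + (-1.476)) = 0.175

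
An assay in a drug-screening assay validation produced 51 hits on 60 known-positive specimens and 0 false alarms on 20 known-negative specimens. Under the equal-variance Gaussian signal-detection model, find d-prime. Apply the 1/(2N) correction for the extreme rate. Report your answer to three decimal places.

d-prime = 2.996

The false-alarm rate is 0/20 = 0, so apply the 1/(2N) correction: FA → 1/(2·20) = 0.02500.
z(H) = z(0.85000) = 1.0364
z(FA) = z(0.02500) = -1.9600
d' = 1.0364 − (-1.9600) = 2.9964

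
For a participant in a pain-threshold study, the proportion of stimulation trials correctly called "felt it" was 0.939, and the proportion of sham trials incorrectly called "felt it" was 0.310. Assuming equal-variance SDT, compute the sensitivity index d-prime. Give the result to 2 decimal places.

d-prime = 2.04

Φ⁻¹(H) = Φ⁻¹(0.939) = 1.5464
Φ⁻¹(FA) = Φ⁻¹(0.310) = -0.4959
d' = z(H) − z(FA) = 1.5464 − (-0.4959) = 2.0423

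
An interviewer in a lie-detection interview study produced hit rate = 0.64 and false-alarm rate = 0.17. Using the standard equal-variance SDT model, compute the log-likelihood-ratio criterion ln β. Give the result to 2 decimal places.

z(H) = z(0.64) = 0.358
z(FA) = z(0.17) = -0.954
ln β = −½·[z(H)² − z(FA)²] = −0.5 × (0.128 − 0.910) = 0.391

ln β = 0.39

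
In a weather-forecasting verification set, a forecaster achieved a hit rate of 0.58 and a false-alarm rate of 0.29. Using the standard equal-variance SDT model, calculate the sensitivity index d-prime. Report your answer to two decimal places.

z(H) = 0.2019
z(FA) = -0.5534
d' = z(H) − z(FA) = 0.2019 − (-0.5534) = 0.7553

d-prime = 0.76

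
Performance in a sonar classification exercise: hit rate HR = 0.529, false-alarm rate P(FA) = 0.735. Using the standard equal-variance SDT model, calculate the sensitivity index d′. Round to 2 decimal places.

d′ = -0.56

z(H) = z(0.529) = 0.073
z(FA) = z(0.735) = 0.628
d' = z(H) − z(FA) = 0.073 − 0.628 = -0.555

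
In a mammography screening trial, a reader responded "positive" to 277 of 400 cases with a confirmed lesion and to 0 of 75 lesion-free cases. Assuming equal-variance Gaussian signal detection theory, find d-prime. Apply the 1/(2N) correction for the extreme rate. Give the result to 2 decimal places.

d-prime = 2.98

The false-alarm rate is 0/75 = 0, so apply the 1/(2N) correction: FA → 1/(2·75) = 0.00667.
z(H) = z(0.69250) = 0.503
z(FA) = z(0.00667) = -2.475
d' = 0.503 − (-2.475) = 2.978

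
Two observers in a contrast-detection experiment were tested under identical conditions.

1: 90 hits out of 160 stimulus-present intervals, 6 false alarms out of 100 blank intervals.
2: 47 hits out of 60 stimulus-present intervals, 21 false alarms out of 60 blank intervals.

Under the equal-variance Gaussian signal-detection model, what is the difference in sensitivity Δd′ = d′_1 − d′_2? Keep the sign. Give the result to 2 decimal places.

Δd′ = 0.54

1: z(0.5625) = 0.157, z(0.0600) = -1.555, d' = 1.712
2: z(0.7833) = 0.783, z(0.3500) = -0.385, d' = 1.168
Δd' = d'_1 − d'_2 = 1.712 − 1.168 = 0.544
1 has the higher sensitivity.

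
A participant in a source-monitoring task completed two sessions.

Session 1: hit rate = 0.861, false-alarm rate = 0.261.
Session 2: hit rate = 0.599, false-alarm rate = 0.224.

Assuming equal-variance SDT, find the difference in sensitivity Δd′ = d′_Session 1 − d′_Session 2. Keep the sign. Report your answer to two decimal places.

Session 1: z(0.861) = 1.085, z(0.261) = -0.640, d' = 1.725
Session 2: z(0.599) = 0.251, z(0.224) = -0.759, d' = 1.010
Δd' = d'_Session 1 − d'_Session 2 = 1.725 − 1.010 = 0.715
Session 1 has the higher sensitivity.

Δd′ = 0.72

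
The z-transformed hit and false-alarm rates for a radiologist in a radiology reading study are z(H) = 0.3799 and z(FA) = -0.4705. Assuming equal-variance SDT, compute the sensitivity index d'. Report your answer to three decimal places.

d' = 0.850

d' = z(H) − z(FA) = 0.3799 − (-0.4705) = 0.8504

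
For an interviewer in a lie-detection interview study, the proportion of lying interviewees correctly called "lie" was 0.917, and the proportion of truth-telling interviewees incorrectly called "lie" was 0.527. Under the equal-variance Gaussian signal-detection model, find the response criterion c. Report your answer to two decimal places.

c = -0.73

Φ⁻¹(H) = 1.385
Φ⁻¹(FA) = 0.068
c = −½·[z(H) + z(FA)] = −0.5 × (1.385 + 0.068) = -0.7265
c < 0: the interviewer has a liberal response bias.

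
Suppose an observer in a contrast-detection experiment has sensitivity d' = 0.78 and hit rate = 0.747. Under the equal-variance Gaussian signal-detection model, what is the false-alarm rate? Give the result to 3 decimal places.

false-alarm rate = 0.454

z(hit rate) = z(0.747) = 0.6651
z(FA) = z(H) − d' = 0.6651 − 0.78 = -0.1149
false-alarm rate = Φ(-0.1149) = 0.4543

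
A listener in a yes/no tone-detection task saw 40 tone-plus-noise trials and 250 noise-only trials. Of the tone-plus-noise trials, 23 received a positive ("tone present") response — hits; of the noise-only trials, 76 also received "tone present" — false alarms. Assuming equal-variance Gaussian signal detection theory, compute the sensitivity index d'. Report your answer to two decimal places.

d' = 0.70

H = 23/40 = 0.5750
FA = 76/250 = 0.3040
z(0.5750) = 0.1891, z(0.3040) = -0.5129
d' = z(H) − z(FA) = 0.1891 − (-0.5129) = 0.7020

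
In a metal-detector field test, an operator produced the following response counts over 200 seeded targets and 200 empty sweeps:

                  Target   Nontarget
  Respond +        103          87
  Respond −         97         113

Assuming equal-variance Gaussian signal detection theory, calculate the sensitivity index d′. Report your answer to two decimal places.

H = 103/200 = 0.5150
FA = 87/200 = 0.4350
z(H) = z(0.5150) = 0.0376
z(FA) = z(0.4350) = -0.1637
d' = z(H) − z(FA) = 0.0376 − (-0.1637) = 0.2013

d′ = 0.20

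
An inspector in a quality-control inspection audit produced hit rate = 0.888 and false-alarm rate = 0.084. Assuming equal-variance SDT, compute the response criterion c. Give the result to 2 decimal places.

z(H) = z(0.888) = 1.2160
z(FA) = z(0.084) = -1.3787
c = −½·[z(H) + z(FA)] = −0.5 × (1.2160 + (-1.3787)) = 0.08135
c > 0: the inspector has a conservative response bias.

c = 0.08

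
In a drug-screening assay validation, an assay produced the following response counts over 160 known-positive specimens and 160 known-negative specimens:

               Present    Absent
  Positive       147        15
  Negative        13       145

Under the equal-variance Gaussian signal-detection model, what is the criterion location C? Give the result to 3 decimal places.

C = -0.039

H = 147/160 = 0.9187
FA = 15/160 = 0.0938
z(H) = 1.3964
z(FA) = -1.3177
c = −½·[z(H) + z(FA)] = −0.5 × (1.3964 + (-1.3177)) = -0.03935
c < 0: the assay has a liberal response bias.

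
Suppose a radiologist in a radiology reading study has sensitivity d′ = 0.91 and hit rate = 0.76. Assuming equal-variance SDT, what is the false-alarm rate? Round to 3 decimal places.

z(hit rate) = z(0.76) = 0.7063
z(FA) = z(H) − d' = 0.7063 − 0.91 = -0.2037
false-alarm rate = Φ(-0.2037) = 0.4193

false-alarm rate = 0.419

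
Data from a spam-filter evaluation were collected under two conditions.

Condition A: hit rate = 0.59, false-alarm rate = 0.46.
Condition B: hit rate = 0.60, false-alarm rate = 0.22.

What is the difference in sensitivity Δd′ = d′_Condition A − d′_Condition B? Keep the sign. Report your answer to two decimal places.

Condition A: z(0.59) = 0.228, z(0.46) = -0.100, d' = 0.328
Condition B: z(0.60) = 0.253, z(0.22) = -0.772, d' = 1.025
Δd' = d'_Condition A − d'_Condition B = 0.328 − 1.025 = -0.697
Condition B has the higher sensitivity.

Δd′ = -0.70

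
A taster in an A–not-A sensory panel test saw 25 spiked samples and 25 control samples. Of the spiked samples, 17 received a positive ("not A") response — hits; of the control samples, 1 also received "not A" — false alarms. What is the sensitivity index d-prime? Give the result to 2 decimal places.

d-prime = 2.22

H = 17/25 = 0.6800
FA = 1/25 = 0.0400
z(H) = 0.4677
z(FA) = -1.7507
d' = z(H) − z(FA) = 0.4677 − (-1.7507) = 2.2184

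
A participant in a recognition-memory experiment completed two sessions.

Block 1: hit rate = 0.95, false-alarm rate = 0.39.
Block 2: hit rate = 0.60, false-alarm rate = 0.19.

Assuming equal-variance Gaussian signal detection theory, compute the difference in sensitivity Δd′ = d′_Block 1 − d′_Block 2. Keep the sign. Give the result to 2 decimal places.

Block 1: z(0.95) = 1.645, z(0.39) = -0.279, d' = 1.924
Block 2: z(0.60) = 0.253, z(0.19) = -0.878, d' = 1.131
Δd' = d'_Block 1 − d'_Block 2 = 1.924 − 1.131 = 0.793
Block 1 has the higher sensitivity.

Δd′ = 0.79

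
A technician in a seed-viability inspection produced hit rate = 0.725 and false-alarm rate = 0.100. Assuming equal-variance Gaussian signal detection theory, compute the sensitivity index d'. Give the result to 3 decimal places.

z(H) = 0.5978
z(FA) = -1.2816
d' = z(H) − z(FA) = 0.5978 − (-1.2816) = 1.8794

d' = 1.879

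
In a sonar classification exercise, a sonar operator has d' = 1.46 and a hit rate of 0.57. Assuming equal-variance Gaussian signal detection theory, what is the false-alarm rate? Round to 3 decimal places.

z(hit rate) = z(0.57) = 0.1764
z(FA) = z(H) − d' = 0.1764 − 1.46 = -1.2836
false-alarm rate = Φ(-1.2836) = 0.0996

false-alarm rate = 0.100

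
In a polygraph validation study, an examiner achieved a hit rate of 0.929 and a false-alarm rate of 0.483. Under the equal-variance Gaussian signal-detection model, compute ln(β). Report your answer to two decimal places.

z(0.929) = 1.468, z(0.483) = -0.043
ln β = −½·[z(H)² − z(FA)²] = −0.5 × (2.155 − 0.002) = -1.0765

ln β = -1.08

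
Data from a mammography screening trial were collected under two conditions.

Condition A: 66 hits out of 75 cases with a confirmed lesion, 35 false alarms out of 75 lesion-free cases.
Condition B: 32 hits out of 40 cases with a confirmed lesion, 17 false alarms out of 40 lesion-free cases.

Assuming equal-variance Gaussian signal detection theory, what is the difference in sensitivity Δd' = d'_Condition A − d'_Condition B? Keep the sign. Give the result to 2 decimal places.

Δd' = 0.23

Condition A: z(0.8800) = 1.175, z(0.4667) = -0.084, d' = 1.259
Condition B: z(0.8000) = 0.842, z(0.4250) = -0.189, d' = 1.031
Δd' = d'_Condition A − d'_Condition B = 1.259 − 1.031 = 0.228
Condition A has the higher sensitivity.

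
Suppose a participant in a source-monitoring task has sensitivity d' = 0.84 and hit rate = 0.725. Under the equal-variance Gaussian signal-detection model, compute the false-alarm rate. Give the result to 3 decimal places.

false-alarm rate = 0.404

z(hit rate) = z(0.725) = 0.5978
z(FA) = z(H) − d' = 0.5978 − 0.84 = -0.2422
false-alarm rate = Φ(-0.2422) = 0.4043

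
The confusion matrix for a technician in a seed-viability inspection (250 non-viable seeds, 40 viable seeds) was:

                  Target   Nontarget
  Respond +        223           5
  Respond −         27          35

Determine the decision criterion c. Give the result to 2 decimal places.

c = -0.04

H = 223/250 = 0.8920
FA = 5/40 = 0.1250
Φ⁻¹(0.8920) = 1.237, Φ⁻¹(0.1250) = -1.150
c = −½·[z(H) + z(FA)] = −0.5 × (1.237 + (-1.150)) = -0.0435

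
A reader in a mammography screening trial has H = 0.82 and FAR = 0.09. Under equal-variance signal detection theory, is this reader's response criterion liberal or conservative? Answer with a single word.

z(H) = 0.915, z(FA) = -1.341
c = −½·(z(H) + z(FA)) = 0.213
c > 0 → conservative criterion (biased toward responding “no”).

conservative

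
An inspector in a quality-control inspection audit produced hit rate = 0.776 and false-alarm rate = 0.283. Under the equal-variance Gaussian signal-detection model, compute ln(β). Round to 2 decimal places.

ln β = -0.12

z(0.776) = 0.759, z(0.283) = -0.574
ln β = −½·[z(H)² − z(FA)²] = −0.5 × (0.576 − 0.329) = -0.1235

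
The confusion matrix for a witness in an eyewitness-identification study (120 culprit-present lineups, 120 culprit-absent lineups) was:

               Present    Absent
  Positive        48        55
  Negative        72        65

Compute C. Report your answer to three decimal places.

H = 48/120 = 0.4000
FA = 55/120 = 0.4583
z(H) = z(0.4000) = -0.2533
z(FA) = z(0.4583) = -0.1047
c = −½·[z(H) + z(FA)] = −0.5 × (-0.2533 + (-0.1047)) = 0.1790

C = 0.179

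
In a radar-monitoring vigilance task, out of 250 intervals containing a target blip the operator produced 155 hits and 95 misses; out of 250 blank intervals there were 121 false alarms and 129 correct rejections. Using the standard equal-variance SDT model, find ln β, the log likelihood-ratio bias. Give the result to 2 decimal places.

H = 155/250 = 0.6200
FA = 121/250 = 0.4840
z(H) = z(0.6200) = 0.305
z(FA) = z(0.4840) = -0.040
ln β = −½·[z(H)² − z(FA)²] = −0.5 × (0.093 − 0.002) = -0.0455

ln β = -0.05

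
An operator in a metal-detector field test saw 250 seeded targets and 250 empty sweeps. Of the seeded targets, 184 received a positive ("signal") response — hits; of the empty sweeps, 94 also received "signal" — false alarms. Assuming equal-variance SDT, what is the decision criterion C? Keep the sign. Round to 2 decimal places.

C = -0.16

H = 184/250 = 0.7360
FA = 94/250 = 0.3760
z(H) = z(0.7360) = 0.6311
z(FA) = z(0.3760) = -0.3160
c = −½·[z(H) + z(FA)] = −0.5 × (0.6311 + (-0.3160)) = -0.15755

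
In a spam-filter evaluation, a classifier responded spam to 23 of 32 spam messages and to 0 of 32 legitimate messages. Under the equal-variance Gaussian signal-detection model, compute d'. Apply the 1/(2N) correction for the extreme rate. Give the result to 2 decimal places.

The false-alarm rate is 0/32 = 0, so apply the 1/(2N) correction: FA → 1/(2·32) = 0.01562.
z(H) = z(0.71875) = 0.579
z(FA) = z(0.01562) = -2.154
d' = 0.579 − (-2.154) = 2.733

d' = 2.73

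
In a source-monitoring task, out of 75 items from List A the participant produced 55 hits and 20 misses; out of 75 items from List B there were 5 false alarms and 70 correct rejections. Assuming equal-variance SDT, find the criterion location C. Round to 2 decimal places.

H = 55/75 = 0.7333
FA = 5/75 = 0.0667
z(0.7333) = 0.6228, z(0.0667) = -1.5008
c = −½·[z(H) + z(FA)] = −0.5 × (0.6228 + (-1.5008)) = 0.4390

C = 0.44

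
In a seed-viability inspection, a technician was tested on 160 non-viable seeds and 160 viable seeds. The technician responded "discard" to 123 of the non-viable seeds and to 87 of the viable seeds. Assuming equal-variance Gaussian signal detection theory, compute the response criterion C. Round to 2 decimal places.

C = -0.42

H = 123/160 = 0.7688
FA = 87/160 = 0.5437
Φ⁻¹(H) = Φ⁻¹(0.7688) = 0.735
Φ⁻¹(FA) = Φ⁻¹(0.5437) = 0.110
c = −½·[z(H) + z(FA)] = −0.5 × (0.735 + 0.110) = -0.4225
c < 0: the technician has a liberal response bias.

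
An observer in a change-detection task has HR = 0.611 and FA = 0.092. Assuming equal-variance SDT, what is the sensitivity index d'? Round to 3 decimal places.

Φ⁻¹(H) = 0.2819
Φ⁻¹(FA) = -1.3285
d' = z(H) − z(FA) = 0.2819 − (-1.3285) = 1.6104

d' = 1.610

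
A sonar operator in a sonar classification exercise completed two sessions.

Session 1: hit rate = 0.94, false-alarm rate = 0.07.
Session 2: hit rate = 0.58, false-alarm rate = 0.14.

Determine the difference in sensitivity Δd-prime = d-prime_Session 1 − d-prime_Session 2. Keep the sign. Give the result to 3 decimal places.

Δd-prime = 1.748

Session 1: z(0.94) = 1.5548, z(0.07) = -1.4758, d' = 3.0306
Session 2: z(0.58) = 0.2019, z(0.14) = -1.0803, d' = 1.2822
Δd' = d'_Session 1 − d'_Session 2 = 3.0306 − 1.2822 = 1.7484
Session 1 has the higher sensitivity.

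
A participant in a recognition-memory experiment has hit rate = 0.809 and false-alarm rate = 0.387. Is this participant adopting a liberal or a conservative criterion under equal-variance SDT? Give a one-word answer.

z(H) = 0.874, z(FA) = -0.287
c = −½·(z(H) + z(FA)) = -0.2935
c < 0 → liberal criterion (biased toward responding “yes”).

liberal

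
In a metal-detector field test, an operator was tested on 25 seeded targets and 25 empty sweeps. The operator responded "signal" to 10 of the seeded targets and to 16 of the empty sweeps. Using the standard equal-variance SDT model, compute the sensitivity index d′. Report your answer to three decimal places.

d′ = -0.612

H = 10/25 = 0.4000
FA = 16/25 = 0.6400
z(0.4000) = -0.2533, z(0.6400) = 0.3585
d' = z(H) − z(FA) = -0.2533 − 0.3585 = -0.6118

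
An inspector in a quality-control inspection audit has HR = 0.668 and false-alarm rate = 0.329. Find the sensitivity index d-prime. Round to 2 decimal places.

z(0.668) = 0.434, z(0.329) = -0.443
d' = z(H) − z(FA) = 0.434 − (-0.443) = 0.877

d-prime = 0.88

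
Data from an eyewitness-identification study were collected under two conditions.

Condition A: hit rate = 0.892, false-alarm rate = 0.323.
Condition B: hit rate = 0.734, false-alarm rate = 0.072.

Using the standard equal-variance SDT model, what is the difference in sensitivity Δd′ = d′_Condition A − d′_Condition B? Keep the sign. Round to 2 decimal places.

Condition A: z(0.892) = 1.237, z(0.323) = -0.459, d' = 1.696
Condition B: z(0.734) = 0.625, z(0.072) = -1.461, d' = 2.086
Δd' = d'_Condition A − d'_Condition B = 1.696 − 2.086 = -0.390
Condition B has the higher sensitivity.

Δd′ = -0.39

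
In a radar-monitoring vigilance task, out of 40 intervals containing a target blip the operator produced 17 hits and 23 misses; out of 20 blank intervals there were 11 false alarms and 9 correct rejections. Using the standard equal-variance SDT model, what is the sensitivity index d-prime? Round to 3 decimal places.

d-prime = -0.315

H = 17/40 = 0.4250
FA = 11/20 = 0.5500
z(0.4250) = -0.1891, z(0.5500) = 0.1257
d' = z(H) − z(FA) = -0.1891 − 0.1257 = -0.3148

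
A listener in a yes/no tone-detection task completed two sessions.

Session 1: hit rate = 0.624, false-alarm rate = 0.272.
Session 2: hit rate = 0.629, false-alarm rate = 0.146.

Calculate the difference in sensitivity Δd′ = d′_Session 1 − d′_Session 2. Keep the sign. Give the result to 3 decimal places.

Δd′ = -0.460

Session 1: z(0.624) = 0.3160, z(0.272) = -0.6068, d' = 0.9228
Session 2: z(0.629) = 0.3292, z(0.146) = -1.0537, d' = 1.3829
Δd' = d'_Session 1 − d'_Session 2 = 0.9228 − 1.3829 = -0.4601
Session 2 has the higher sensitivity.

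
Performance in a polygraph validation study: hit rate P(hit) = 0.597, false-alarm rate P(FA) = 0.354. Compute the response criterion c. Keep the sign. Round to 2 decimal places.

z(H) = z(0.597) = 0.2456
z(FA) = z(0.354) = -0.3745
c = −½·[z(H) + z(FA)] = −0.5 × (0.2456 + (-0.3745)) = 0.06445
c > 0: the examiner has a conservative response bias.

c = 0.06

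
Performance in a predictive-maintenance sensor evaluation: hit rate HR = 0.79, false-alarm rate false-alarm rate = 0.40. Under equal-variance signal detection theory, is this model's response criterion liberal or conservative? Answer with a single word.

liberal

z(H) = 0.806, z(FA) = -0.253
c = −½·(z(H) + z(FA)) = -0.2765
c < 0 → liberal criterion (biased toward responding “yes”).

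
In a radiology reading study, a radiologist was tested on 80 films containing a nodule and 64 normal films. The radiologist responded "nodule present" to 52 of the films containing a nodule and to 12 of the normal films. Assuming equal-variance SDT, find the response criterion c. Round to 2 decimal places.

c = 0.25

H = 52/80 = 0.6500
FA = 12/64 = 0.1875
z(H) = z(0.6500) = 0.385
z(FA) = z(0.1875) = -0.887
c = −½·[z(H) + z(FA)] = −0.5 × (0.385 + (-0.887)) = 0.251
c > 0: the radiologist has a conservative response bias.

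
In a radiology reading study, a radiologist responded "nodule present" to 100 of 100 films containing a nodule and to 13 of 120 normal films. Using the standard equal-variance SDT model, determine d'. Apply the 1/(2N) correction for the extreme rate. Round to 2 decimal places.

The hit rate is 100/100 = 1, so apply the 1/(2N) correction: H → 1 − 1/(2·100) = 0.99500.
z(H) = z(0.99500) = 2.576
z(FA) = z(0.10833) = -1.235
d' = 2.576 − (-1.235) = 3.811

d' = 3.81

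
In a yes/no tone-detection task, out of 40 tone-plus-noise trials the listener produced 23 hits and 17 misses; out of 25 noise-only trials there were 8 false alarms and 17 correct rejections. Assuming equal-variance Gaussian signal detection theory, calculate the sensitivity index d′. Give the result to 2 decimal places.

H = 23/40 = 0.5750
FA = 8/25 = 0.3200
Φ⁻¹(H) = Φ⁻¹(0.5750) = 0.1891
Φ⁻¹(FA) = Φ⁻¹(0.3200) = -0.4677
d' = z(H) − z(FA) = 0.1891 − (-0.4677) = 0.6568

d′ = 0.66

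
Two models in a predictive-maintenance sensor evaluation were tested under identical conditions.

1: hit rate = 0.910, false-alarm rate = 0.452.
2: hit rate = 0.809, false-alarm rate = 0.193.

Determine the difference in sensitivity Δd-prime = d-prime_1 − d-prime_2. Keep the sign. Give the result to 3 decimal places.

Δd-prime = -0.280

1: z(0.910) = 1.3408, z(0.452) = -0.1206, d' = 1.4614
2: z(0.809) = 0.8742, z(0.193) = -0.8669, d' = 1.7411
Δd' = d'_1 − d'_2 = 1.4614 − 1.7411 = -0.2797
2 has the higher sensitivity.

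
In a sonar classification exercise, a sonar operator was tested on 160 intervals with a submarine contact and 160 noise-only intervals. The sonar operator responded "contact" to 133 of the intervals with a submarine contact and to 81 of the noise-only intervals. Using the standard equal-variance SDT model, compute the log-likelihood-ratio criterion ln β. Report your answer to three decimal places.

ln β = -0.460

H = 133/160 = 0.8313
FA = 81/160 = 0.5062
z(H) = z(0.8313) = 0.9593
z(FA) = z(0.5062) = 0.0155
ln β = −½·[z(H)² − z(FA)²] = −0.5 × (0.9203 − 0.0002) = -0.46005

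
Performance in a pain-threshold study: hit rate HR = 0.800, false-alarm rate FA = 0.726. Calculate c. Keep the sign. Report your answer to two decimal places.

Φ⁻¹(0.800) = 0.842, Φ⁻¹(0.726) = 0.601
c = −½·[z(H) + z(FA)] = −0.5 × (0.842 + 0.601) = -0.7215
c < 0: the participant has a liberal response bias.

c = -0.72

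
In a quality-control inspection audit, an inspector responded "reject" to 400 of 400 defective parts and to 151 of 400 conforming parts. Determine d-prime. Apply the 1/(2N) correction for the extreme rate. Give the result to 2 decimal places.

d-prime = 3.34

The hit rate is 400/400 = 1, so apply the 1/(2N) correction: H → 1 − 1/(2·400) = 0.99875.
z(H) = z(0.99875) = 3.023
z(FA) = z(0.37750) = -0.312
d' = 3.023 − (-0.312) = 3.335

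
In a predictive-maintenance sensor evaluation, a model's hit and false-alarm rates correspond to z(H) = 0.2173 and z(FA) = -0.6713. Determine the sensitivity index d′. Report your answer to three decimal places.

d' = z(H) − z(FA) = 0.2173 − (-0.6713) = 0.8886

d′ = 0.889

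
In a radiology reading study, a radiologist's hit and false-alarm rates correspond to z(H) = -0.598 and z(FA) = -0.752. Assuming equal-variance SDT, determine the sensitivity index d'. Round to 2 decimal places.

d' = z(H) − z(FA) = -0.598 − (-0.752) = 0.154

d' = 0.15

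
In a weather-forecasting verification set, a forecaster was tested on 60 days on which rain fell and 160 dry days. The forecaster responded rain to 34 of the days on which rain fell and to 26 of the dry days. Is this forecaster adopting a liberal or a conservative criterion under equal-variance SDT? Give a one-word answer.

conservative

z(H) = 0.168, z(FA) = -0.984
c = −½·(z(H) + z(FA)) = 0.408
c > 0 → conservative criterion (biased toward responding “no”).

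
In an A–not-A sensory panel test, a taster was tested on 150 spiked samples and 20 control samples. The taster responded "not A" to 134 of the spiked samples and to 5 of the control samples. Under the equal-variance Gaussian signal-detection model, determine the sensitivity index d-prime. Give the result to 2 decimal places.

H = 134/150 = 0.8933
FA = 5/20 = 0.2500
Φ⁻¹(H) = Φ⁻¹(0.8933) = 1.2443
Φ⁻¹(FA) = Φ⁻¹(0.2500) = -0.6745
d' = z(H) − z(FA) = 1.2443 − (-0.6745) = 1.9188

d-prime = 1.92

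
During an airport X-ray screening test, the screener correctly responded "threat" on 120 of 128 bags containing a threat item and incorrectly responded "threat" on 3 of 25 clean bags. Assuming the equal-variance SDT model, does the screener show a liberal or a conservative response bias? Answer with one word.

z(H) = 1.534, z(FA) = -1.175
c = −½·(z(H) + z(FA)) = -0.1795
c < 0 → liberal criterion (biased toward responding “yes”).

liberal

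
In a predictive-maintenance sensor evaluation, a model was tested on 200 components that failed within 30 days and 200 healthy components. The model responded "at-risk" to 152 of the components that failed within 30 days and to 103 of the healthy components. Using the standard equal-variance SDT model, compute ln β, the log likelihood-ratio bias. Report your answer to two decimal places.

ln β = -0.25

H = 152/200 = 0.7600
FA = 103/200 = 0.5150
z(0.7600) = 0.706, z(0.5150) = 0.038
ln β = −½·[z(H)² − z(FA)²] = −0.5 × (0.498 − 0.001) = -0.2485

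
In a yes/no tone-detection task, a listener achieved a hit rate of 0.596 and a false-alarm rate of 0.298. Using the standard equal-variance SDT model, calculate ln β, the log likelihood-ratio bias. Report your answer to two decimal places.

ln β = 0.11

z(0.596) = 0.243, z(0.298) = -0.530
ln β = −½·[z(H)² − z(FA)²] = −0.5 × (0.059 − 0.281) = 0.111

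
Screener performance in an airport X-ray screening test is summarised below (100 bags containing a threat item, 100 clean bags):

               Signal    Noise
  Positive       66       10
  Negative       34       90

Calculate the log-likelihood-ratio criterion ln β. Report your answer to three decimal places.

ln β = 0.736

H = 66/100 = 0.6600
FA = 10/100 = 0.1000
Φ⁻¹(H) = 0.4125
Φ⁻¹(FA) = -1.2816
ln β = −½·[z(H)² − z(FA)²] = −0.5 × (0.1702 − 1.6425) = 0.73615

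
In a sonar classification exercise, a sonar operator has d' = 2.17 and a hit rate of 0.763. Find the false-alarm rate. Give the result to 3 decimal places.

false-alarm rate = 0.073

z(hit rate) = z(0.763) = 0.7160
z(FA) = z(H) − d' = 0.7160 − 2.17 = -1.4540
false-alarm rate = Φ(-1.4540) = 0.0730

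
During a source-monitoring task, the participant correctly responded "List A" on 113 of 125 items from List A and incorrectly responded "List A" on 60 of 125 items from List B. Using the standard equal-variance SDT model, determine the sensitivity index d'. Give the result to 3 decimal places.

H = 113/125 = 0.9040
FA = 60/125 = 0.4800
z(H) = z(0.9040) = 1.3047
z(FA) = z(0.4800) = -0.0502
d' = z(H) − z(FA) = 1.3047 − (-0.0502) = 1.3549

d' = 1.355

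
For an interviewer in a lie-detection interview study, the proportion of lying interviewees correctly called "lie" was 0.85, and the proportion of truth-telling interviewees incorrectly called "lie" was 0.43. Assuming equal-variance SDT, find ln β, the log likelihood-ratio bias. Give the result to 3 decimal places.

Φ⁻¹(H) = 1.0364
Φ⁻¹(FA) = -0.1764
ln β = −½·[z(H)² − z(FA)²] = −0.5 × (1.0741 − 0.0311) = -0.5215

ln β = -0.522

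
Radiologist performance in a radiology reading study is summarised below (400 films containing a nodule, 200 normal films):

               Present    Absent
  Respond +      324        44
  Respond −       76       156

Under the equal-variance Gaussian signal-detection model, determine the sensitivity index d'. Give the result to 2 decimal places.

d' = 1.65

H = 324/400 = 0.8100
FA = 44/200 = 0.2200
z(H) = z(0.8100) = 0.8779
z(FA) = z(0.2200) = -0.7722
d' = z(H) − z(FA) = 0.8779 − (-0.7722) = 1.6501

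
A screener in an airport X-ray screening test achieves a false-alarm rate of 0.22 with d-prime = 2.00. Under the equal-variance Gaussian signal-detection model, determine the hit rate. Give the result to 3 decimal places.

hit rate = 0.890

z(false-alarm rate) = z(0.22) = -0.7722
z(H) = z(FA) + d' = -0.7722 + 2.00 = 1.2278
hit rate = Φ(1.2278) = 0.8902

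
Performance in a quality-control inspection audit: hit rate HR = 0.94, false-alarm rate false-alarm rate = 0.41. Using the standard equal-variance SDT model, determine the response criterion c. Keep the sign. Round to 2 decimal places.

c = -0.66

z(H) = 1.5548
z(FA) = -0.2275
c = −½·[z(H) + z(FA)] = −0.5 × (1.5548 + (-0.2275)) = -0.66365
c < 0: the inspector has a liberal response bias.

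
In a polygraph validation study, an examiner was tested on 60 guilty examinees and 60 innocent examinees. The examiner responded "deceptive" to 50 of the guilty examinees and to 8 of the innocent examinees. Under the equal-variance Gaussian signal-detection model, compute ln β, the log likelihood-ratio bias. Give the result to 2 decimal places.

H = 50/60 = 0.8333
FA = 8/60 = 0.1333
z(0.8333) = 0.967, z(0.1333) = -1.111
ln β = −½·[z(H)² − z(FA)²] = −0.5 × (0.935 − 1.234) = 0.1495

ln β = 0.15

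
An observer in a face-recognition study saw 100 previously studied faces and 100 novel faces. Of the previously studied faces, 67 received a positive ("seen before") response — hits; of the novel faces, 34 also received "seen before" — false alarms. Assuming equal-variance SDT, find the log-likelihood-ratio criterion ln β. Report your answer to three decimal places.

H = 67/100 = 0.6700
FA = 34/100 = 0.3400
Φ⁻¹(H) = Φ⁻¹(0.6700) = 0.4399
Φ⁻¹(FA) = Φ⁻¹(0.3400) = -0.4125
ln β = −½·[z(H)² − z(FA)²] = −0.5 × (0.1935 − 0.1702) = -0.01165

ln β = -0.012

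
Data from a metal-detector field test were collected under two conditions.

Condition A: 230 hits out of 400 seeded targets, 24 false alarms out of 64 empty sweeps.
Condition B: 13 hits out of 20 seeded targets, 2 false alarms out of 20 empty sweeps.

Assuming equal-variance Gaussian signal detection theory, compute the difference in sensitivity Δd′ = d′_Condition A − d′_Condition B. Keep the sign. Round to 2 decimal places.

Δd′ = -1.16

Condition A: z(0.5750) = 0.189, z(0.3750) = -0.319, d' = 0.508
Condition B: z(0.6500) = 0.385, z(0.1000) = -1.282, d' = 1.667
Δd' = d'_Condition A − d'_Condition B = 0.508 − 1.667 = -1.159
Condition B has the higher sensitivity.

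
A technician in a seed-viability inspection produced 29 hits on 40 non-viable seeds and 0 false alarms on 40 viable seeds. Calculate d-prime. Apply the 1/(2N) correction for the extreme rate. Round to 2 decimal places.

The false-alarm rate is 0/40 = 0, so apply the 1/(2N) correction: FA → 1/(2·40) = 0.01250.
z(H) = z(0.72500) = 0.598
z(FA) = z(0.01250) = -2.241
d' = 0.598 − (-2.241) = 2.839

d-prime = 2.84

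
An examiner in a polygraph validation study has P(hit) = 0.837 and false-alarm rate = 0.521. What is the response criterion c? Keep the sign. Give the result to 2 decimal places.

z(H) = 0.982
z(FA) = 0.053
c = −½·[z(H) + z(FA)] = −0.5 × (0.982 + 0.053) = -0.5175
c < 0: the examiner has a liberal response bias.

c = -0.52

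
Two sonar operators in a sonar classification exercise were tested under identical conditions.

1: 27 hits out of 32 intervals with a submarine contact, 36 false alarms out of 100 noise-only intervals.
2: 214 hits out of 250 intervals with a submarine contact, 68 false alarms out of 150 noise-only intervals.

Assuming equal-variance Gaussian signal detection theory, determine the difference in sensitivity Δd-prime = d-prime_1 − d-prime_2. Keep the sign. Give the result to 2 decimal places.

Δd-prime = 0.19

1: z(0.8438) = 1.010, z(0.3600) = -0.358, d' = 1.368
2: z(0.8560) = 1.063, z(0.4533) = -0.117, d' = 1.180
Δd' = d'_1 − d'_2 = 1.368 − 1.180 = 0.188
1 has the higher sensitivity.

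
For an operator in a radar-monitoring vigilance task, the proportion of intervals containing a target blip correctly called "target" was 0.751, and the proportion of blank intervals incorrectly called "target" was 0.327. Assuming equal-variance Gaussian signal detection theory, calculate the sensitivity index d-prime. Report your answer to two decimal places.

d-prime = 1.13

z(0.751) = 0.678, z(0.327) = -0.448
d' = z(H) − z(FA) = 0.678 − (-0.448) = 1.126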